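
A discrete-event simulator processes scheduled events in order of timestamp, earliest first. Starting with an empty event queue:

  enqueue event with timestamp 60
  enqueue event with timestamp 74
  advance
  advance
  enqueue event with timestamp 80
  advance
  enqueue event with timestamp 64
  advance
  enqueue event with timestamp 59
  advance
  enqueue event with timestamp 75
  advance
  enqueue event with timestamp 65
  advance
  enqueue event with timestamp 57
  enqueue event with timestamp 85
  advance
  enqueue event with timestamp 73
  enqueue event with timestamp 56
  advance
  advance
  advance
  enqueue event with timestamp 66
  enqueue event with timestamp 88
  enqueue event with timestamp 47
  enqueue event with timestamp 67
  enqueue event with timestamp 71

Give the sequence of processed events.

60, 74, 80, 64, 59, 75, 65, 57, 56, 73, 85

insert 60 → {60}
insert 74 → {60, 74}
advance → 60; now {74}
advance → 74; now {}
insert 80 → {80}
advance → 80; now {}
insert 64 → {64}
advance → 64; now {}
insert 59 → {59}
advance → 59; now {}
insert 75 → {75}
advance → 75; now {}
insert 65 → {65}
advance → 65; now {}
insert 57 → {57}
insert 85 → {57, 85}
advance → 57; now {85}
insert 73 → {73, 85}
insert 56 → {56, 73, 85}
advance → 56; now {73, 85}
advance → 73; now {85}
advance → 85; now {}
insert 66 → {66}
insert 88 → {66, 88}
insert 47 → {47, 66, 88}
insert 67 → {47, 66, 67, 88}
insert 71 → {47, 66, 67, 71, 88}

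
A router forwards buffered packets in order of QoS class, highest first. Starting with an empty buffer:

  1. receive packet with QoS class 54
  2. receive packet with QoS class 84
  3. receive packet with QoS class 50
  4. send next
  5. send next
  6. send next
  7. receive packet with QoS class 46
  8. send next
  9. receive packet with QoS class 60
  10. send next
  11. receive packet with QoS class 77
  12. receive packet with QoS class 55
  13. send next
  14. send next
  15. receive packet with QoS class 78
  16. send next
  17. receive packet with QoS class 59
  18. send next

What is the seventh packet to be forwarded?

insert 54 → {54}
insert 84 → {84, 54}
insert 50 → {84, 54, 50}
send next → 84; now {54, 50}
send next → 54; now {50}
send next → 50; now {}
insert 46 → {46}
send next → 46; now {}
insert 60 → {60}
send next → 60; now {}
insert 77 → {77}
insert 55 → {77, 55}
send next → 77; now {55}
send next → 55; now {}
insert 78 → {78}
send next → 78; now {}
insert 59 → {59}
send next → 59; now {}

55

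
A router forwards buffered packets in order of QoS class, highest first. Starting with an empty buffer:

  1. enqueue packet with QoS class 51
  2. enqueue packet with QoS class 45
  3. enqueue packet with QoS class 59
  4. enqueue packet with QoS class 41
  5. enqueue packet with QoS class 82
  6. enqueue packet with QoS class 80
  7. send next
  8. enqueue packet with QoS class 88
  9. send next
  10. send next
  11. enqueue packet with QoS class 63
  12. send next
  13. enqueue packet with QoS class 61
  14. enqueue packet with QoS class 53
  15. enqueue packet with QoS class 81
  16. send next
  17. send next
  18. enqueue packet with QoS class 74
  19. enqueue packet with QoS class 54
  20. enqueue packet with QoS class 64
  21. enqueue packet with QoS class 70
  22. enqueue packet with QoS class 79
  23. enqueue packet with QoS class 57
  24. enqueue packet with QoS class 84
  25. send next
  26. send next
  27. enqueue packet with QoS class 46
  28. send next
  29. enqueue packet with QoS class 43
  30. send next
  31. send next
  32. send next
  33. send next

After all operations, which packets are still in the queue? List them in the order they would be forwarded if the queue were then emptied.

insert 51 → {51}
insert 45 → {51, 45}
insert 59 → {59, 51, 45}
insert 41 → {59, 51, 45, 41}
insert 82 → {82, 59, 51, 45, 41}
insert 80 → {82, 80, 59, 51, 45, 41}
send next → 82; now {80, 59, 51, 45, 41}
insert 88 → {88, 80, 59, 51, 45, 41}
send next → 88; now {80, 59, 51, 45, 41}
send next → 80; now {59, 51, 45, 41}
insert 63 → {63, 59, 51, 45, 41}
send next → 63; now {59, 51, 45, 41}
insert 61 → {61, 59, 51, 45, 41}
insert 53 → {61, 59, 53, 51, 45, 41}
insert 81 → {81, 61, 59, 53, 51, 45, 41}
send next → 81; now {61, 59, 53, 51, 45, 41}
send next → 61; now {59, 53, 51, 45, 41}
insert 74 → {74, 59, 53, 51, 45, 41}
insert 54 → {74, 59, 54, 53, 51, 45, 41}
insert 64 → {74, 64, 59, 54, 53, 51, 45, 41}
insert 70 → {74, 70, 64, 59, 54, 53, 51, 45, 41}
insert 79 → {79, 74, 70, 64, 59, 54, 53, 51, 45, 41}
insert 57 → {79, 74, 70, 64, 59, 57, 54, 53, 51, 45, 41}
insert 84 → {84, 79, 74, 70, 64, 59, 57, 54, 53, 51, 45, 41}
send next → 84; now {79, 74, 70, 64, 59, 57, 54, 53, 51, 45, 41}
send next → 79; now {74, 70, 64, 59, 57, 54, 53, 51, 45, 41}
insert 46 → {74, 70, 64, 59, 57, 54, 53, 51, 46, 45, 41}
send next → 74; now {70, 64, 59, 57, 54, 53, 51, 46, 45, 41}
insert 43 → {70, 64, 59, 57, 54, 53, 51, 46, 45, 43, 41}
send next → 70; now {64, 59, 57, 54, 53, 51, 46, 45, 43, 41}
send next → 64; now {59, 57, 54, 53, 51, 46, 45, 43, 41}
send next → 59; now {57, 54, 53, 51, 46, 45, 43, 41}
send next → 57; now {54, 53, 51, 46, 45, 43, 41}

[54, 53, 51, 46, 45, 43, 41]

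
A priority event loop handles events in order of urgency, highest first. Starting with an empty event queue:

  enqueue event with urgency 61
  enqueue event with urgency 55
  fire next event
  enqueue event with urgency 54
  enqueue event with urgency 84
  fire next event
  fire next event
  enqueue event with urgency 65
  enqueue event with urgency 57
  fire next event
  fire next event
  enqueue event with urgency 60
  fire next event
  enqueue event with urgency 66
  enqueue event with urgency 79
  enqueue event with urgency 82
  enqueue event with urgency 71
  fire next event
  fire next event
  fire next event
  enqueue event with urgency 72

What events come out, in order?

insert 61 → {61}
insert 55 → {61, 55}
fire next event → 61; now {55}
insert 54 → {55, 54}
insert 84 → {84, 55, 54}
fire next event → 84; now {55, 54}
fire next event → 55; now {54}
insert 65 → {65, 54}
insert 57 → {65, 57, 54}
fire next event → 65; now {57, 54}
fire next event → 57; now {54}
insert 60 → {60, 54}
fire next event → 60; now {54}
insert 66 → {66, 54}
insert 79 → {79, 66, 54}
insert 82 → {82, 79, 66, 54}
insert 71 → {82, 79, 71, 66, 54}
fire next event → 82; now {79, 71, 66, 54}
fire next event → 79; now {71, 66, 54}
fire next event → 71; now {66, 54}
insert 72 → {72, 66, 54}

[61, 84, 55, 65, 57, 60, 82, 79, 71]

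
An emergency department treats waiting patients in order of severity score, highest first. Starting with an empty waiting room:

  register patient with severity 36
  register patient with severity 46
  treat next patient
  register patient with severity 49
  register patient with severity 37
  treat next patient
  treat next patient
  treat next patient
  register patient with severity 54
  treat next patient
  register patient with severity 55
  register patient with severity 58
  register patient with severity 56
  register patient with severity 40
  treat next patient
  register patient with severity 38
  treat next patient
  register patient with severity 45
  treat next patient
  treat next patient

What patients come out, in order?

insert 36 → {36}
insert 46 → {46, 36}
treat next patient → 46; now {36}
insert 49 → {49, 36}
insert 37 → {49, 37, 36}
treat next patient → 49; now {37, 36}
treat next patient → 37; now {36}
treat next patient → 36; now {}
insert 54 → {54}
treat next patient → 54; now {}
insert 55 → {55}
insert 58 → {58, 55}
insert 56 → {58, 56, 55}
insert 40 → {58, 56, 55, 40}
treat next patient → 58; now {56, 55, 40}
insert 38 → {56, 55, 40, 38}
treat next patient → 56; now {55, 40, 38}
insert 45 → {55, 45, 40, 38}
treat next patient → 55; now {45, 40, 38}
treat next patient → 45; now {40, 38}

46, 49, 37, 36, 54, 58, 56, 55, 45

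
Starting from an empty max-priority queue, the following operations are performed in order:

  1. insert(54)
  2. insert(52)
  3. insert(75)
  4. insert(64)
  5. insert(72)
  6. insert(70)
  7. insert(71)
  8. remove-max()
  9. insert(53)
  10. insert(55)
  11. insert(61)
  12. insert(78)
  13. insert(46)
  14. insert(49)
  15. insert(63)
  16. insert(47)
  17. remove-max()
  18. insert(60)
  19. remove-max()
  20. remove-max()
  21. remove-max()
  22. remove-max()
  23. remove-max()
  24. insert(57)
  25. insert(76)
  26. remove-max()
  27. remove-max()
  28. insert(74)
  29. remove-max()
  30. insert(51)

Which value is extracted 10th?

74

insert 54 → {54}
insert 52 → {54, 52}
insert 75 → {75, 54, 52}
insert 64 → {75, 64, 54, 52}
insert 72 → {75, 72, 64, 54, 52}
insert 70 → {75, 72, 70, 64, 54, 52}
insert 71 → {75, 72, 71, 70, 64, 54, 52}
remove-max → 75; now {72, 71, 70, 64, 54, 52}
insert 53 → {72, 71, 70, 64, 54, 53, 52}
insert 55 → {72, 71, 70, 64, 55, 54, 53, 52}
insert 61 → {72, 71, 70, 64, 61, 55, 54, 53, 52}
insert 78 → {78, 72, 71, 70, 64, 61, 55, 54, 53, 52}
insert 46 → {78, 72, 71, 70, 64, 61, 55, 54, 53, 52, 46}
insert 49 → {78, 72, 71, 70, 64, 61, 55, 54, 53, 52, 49, 46}
insert 63 → {78, 72, 71, 70, 64, 63, 61, 55, 54, 53, 52, 49, 46}
insert 47 → {78, 72, 71, 70, 64, 63, 61, 55, 54, 53, 52, 49, 47, 46}
remove-max → 78; now {72, 71, 70, 64, 63, 61, 55, 54, 53, 52, 49, 47, 46}
insert 60 → {72, 71, 70, 64, 63, 61, 60, 55, 54, 53, 52, 49, 47, 46}
remove-max → 72; now {71, 70, 64, 63, 61, 60, 55, 54, 53, 52, 49, 47, 46}
remove-max → 71; now {70, 64, 63, 61, 60, 55, 54, 53, 52, 49, 47, 46}
remove-max → 70; now {64, 63, 61, 60, 55, 54, 53, 52, 49, 47, 46}
remove-max → 64; now {63, 61, 60, 55, 54, 53, 52, 49, 47, 46}
remove-max → 63; now {61, 60, 55, 54, 53, 52, 49, 47, 46}
insert 57 → {61, 60, 57, 55, 54, 53, 52, 49, 47, 46}
insert 76 → {76, 61, 60, 57, 55, 54, 53, 52, 49, 47, 46}
remove-max → 76; now {61, 60, 57, 55, 54, 53, 52, 49, 47, 46}
remove-max → 61; now {60, 57, 55, 54, 53, 52, 49, 47, 46}
insert 74 → {74, 60, 57, 55, 54, 53, 52, 49, 47, 46}
remove-max → 74; now {60, 57, 55, 54, 53, 52, 49, 47, 46}
insert 51 → {60, 57, 55, 54, 53, 52, 51, 49, 47, 46}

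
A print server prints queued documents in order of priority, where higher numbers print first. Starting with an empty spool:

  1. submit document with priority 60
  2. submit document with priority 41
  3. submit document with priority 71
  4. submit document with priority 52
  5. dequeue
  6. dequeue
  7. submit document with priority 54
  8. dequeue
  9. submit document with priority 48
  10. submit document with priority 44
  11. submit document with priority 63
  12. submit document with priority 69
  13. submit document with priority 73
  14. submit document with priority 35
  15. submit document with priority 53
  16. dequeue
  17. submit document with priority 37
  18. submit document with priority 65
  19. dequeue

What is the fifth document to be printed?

insert 60 → {60}
insert 41 → {60, 41}
insert 71 → {71, 60, 41}
insert 52 → {71, 60, 52, 41}
dequeue → 71; now {60, 52, 41}
dequeue → 60; now {52, 41}
insert 54 → {54, 52, 41}
dequeue → 54; now {52, 41}
insert 48 → {52, 48, 41}
insert 44 → {52, 48, 44, 41}
insert 63 → {63, 52, 48, 44, 41}
insert 69 → {69, 63, 52, 48, 44, 41}
insert 73 → {73, 69, 63, 52, 48, 44, 41}
insert 35 → {73, 69, 63, 52, 48, 44, 41, 35}
insert 53 → {73, 69, 63, 53, 52, 48, 44, 41, 35}
dequeue → 73; now {69, 63, 53, 52, 48, 44, 41, 35}
insert 37 → {69, 63, 53, 52, 48, 44, 41, 37, 35}
insert 65 → {69, 65, 63, 53, 52, 48, 44, 41, 37, 35}
dequeue → 69; now {65, 63, 53, 52, 48, 44, 41, 37, 35}

69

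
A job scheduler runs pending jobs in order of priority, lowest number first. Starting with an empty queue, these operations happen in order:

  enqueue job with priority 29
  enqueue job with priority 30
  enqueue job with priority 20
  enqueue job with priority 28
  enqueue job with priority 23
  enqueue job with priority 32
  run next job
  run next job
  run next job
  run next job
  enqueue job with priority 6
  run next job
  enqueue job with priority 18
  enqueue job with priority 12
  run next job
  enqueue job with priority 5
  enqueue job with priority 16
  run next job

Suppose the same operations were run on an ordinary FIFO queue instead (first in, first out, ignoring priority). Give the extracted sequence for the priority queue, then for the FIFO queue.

insert 29 → {29}
insert 30 → {29, 30}
insert 20 → {20, 29, 30}
insert 28 → {20, 28, 29, 30}
insert 23 → {20, 23, 28, 29, 30}
insert 32 → {20, 23, 28, 29, 30, 32}
run next job → 20; now {23, 28, 29, 30, 32}
run next job → 23; now {28, 29, 30, 32}
run next job → 28; now {29, 30, 32}
run next job → 29; now {30, 32}
insert 6 → {6, 30, 32}
run next job → 6; now {30, 32}
insert 18 → {18, 30, 32}
insert 12 → {12, 18, 30, 32}
run next job → 12; now {18, 30, 32}
insert 5 → {5, 18, 30, 32}
insert 16 → {5, 16, 18, 30, 32}
run next job → 5; now {16, 18, 30, 32}

priority queue: [20, 23, 28, 29, 6, 12, 5]; FIFO queue: 29 → 30 → 20 → 28 → 23 → 32 → 6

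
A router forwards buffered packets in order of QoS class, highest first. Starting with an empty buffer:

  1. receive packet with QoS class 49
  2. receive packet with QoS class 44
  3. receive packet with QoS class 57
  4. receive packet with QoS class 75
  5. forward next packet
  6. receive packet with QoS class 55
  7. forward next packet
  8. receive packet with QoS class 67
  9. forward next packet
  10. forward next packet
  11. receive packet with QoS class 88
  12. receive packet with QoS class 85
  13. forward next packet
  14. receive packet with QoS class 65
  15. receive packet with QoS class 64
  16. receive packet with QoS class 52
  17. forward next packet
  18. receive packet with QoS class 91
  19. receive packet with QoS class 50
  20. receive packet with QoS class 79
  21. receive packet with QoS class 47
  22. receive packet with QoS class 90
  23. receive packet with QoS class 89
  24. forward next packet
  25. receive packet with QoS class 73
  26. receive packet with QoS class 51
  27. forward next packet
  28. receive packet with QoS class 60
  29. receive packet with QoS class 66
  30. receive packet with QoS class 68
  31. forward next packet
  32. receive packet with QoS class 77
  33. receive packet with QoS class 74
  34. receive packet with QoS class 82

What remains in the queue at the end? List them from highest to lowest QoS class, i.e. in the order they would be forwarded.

82, 79, 77, 74, 73, 68, 66, 65, 64, 60, 52, 51, 50, 49, 47, 44

insert 49 → {49}
insert 44 → {49, 44}
insert 57 → {57, 49, 44}
insert 75 → {75, 57, 49, 44}
forward next packet → 75; now {57, 49, 44}
insert 55 → {57, 55, 49, 44}
forward next packet → 57; now {55, 49, 44}
insert 67 → {67, 55, 49, 44}
forward next packet → 67; now {55, 49, 44}
forward next packet → 55; now {49, 44}
insert 88 → {88, 49, 44}
insert 85 → {88, 85, 49, 44}
forward next packet → 88; now {85, 49, 44}
insert 65 → {85, 65, 49, 44}
insert 64 → {85, 65, 64, 49, 44}
insert 52 → {85, 65, 64, 52, 49, 44}
forward next packet → 85; now {65, 64, 52, 49, 44}
insert 91 → {91, 65, 64, 52, 49, 44}
insert 50 → {91, 65, 64, 52, 50, 49, 44}
insert 79 → {91, 79, 65, 64, 52, 50, 49, 44}
insert 47 → {91, 79, 65, 64, 52, 50, 49, 47, 44}
insert 90 → {91, 90, 79, 65, 64, 52, 50, 49, 47, 44}
insert 89 → {91, 90, 89, 79, 65, 64, 52, 50, 49, 47, 44}
forward next packet → 91; now {90, 89, 79, 65, 64, 52, 50, 49, 47, 44}
insert 73 → {90, 89, 79, 73, 65, 64, 52, 50, 49, 47, 44}
insert 51 → {90, 89, 79, 73, 65, 64, 52, 51, 50, 49, 47, 44}
forward next packet → 90; now {89, 79, 73, 65, 64, 52, 51, 50, 49, 47, 44}
insert 60 → {89, 79, 73, 65, 64, 60, 52, 51, 50, 49, 47, 44}
insert 66 → {89, 79, 73, 66, 65, 64, 60, 52, 51, 50, 49, 47, 44}
insert 68 → {89, 79, 73, 68, 66, 65, 64, 60, 52, 51, 50, 49, 47, 44}
forward next packet → 89; now {79, 73, 68, 66, 65, 64, 60, 52, 51, 50, 49, 47, 44}
insert 77 → {79, 77, 73, 68, 66, 65, 64, 60, 52, 51, 50, 49, 47, 44}
insert 74 → {79, 77, 74, 73, 68, 66, 65, 64, 60, 52, 51, 50, 49, 47, 44}
insert 82 → {82, 79, 77, 74, 73, 68, 66, 65, 64, 60, 52, 51, 50, 49, 47, 44}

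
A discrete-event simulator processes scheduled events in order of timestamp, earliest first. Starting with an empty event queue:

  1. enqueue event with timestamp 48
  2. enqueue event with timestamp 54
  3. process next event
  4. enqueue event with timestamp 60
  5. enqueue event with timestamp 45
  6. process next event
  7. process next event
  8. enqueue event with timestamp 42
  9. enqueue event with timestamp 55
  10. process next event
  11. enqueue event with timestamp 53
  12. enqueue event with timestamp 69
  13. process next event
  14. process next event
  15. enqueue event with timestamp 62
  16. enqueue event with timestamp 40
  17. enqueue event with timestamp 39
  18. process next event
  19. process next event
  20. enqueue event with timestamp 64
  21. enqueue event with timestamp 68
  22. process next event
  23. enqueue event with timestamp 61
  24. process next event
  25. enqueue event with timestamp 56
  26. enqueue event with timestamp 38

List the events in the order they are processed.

[48, 45, 54, 42, 53, 55, 39, 40, 60, 61]

insert 48 → {48}
insert 54 → {48, 54}
process next event → 48; now {54}
insert 60 → {54, 60}
insert 45 → {45, 54, 60}
process next event → 45; now {54, 60}
process next event → 54; now {60}
insert 42 → {42, 60}
insert 55 → {42, 55, 60}
process next event → 42; now {55, 60}
insert 53 → {53, 55, 60}
insert 69 → {53, 55, 60, 69}
process next event → 53; now {55, 60, 69}
process next event → 55; now {60, 69}
insert 62 → {60, 62, 69}
insert 40 → {40, 60, 62, 69}
insert 39 → {39, 40, 60, 62, 69}
process next event → 39; now {40, 60, 62, 69}
process next event → 40; now {60, 62, 69}
insert 64 → {60, 62, 64, 69}
insert 68 → {60, 62, 64, 68, 69}
process next event → 60; now {62, 64, 68, 69}
insert 61 → {61, 62, 64, 68, 69}
process next event → 61; now {62, 64, 68, 69}
insert 56 → {56, 62, 64, 68, 69}
insert 38 → {38, 56, 62, 64, 68, 69}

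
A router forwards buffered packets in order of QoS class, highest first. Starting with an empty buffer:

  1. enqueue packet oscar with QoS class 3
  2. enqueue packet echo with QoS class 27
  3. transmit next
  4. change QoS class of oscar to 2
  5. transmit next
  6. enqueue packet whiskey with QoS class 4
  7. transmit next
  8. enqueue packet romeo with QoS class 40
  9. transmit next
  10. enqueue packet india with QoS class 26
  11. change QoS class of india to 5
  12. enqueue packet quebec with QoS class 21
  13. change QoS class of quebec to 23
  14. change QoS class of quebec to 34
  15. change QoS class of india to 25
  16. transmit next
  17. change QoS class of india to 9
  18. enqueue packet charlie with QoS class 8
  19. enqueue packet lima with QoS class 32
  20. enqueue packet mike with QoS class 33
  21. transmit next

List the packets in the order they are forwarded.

[echo, oscar, whiskey, romeo, quebec, mike]

add oscar (QoS class 3) → {oscar:3}
add echo (QoS class 27) → {echo:27, oscar:3}
transmit next → echo; now {oscar:3}
update oscar to QoS class 2 → {oscar:2}
transmit next → oscar; now {}
add whiskey (QoS class 4) → {whiskey:4}
transmit next → whiskey; now {}
add romeo (QoS class 40) → {romeo:40}
transmit next → romeo; now {}
add india (QoS class 26) → {india:26}
update india to QoS class 5 → {india:5}
add quebec (QoS class 21) → {quebec:21, india:5}
update quebec to QoS class 23 → {quebec:23, india:5}
update quebec to QoS class 34 → {quebec:34, india:5}
update india to QoS class 25 → {quebec:34, india:25}
transmit next → quebec; now {india:25}
update india to QoS class 9 → {india:9}
add charlie (QoS class 8) → {india:9, charlie:8}
add lima (QoS class 32) → {lima:32, india:9, charlie:8}
add mike (QoS class 33) → {mike:33, lima:32, india:9, charlie:8}
transmit next → mike; now {lima:32, india:9, charlie:8}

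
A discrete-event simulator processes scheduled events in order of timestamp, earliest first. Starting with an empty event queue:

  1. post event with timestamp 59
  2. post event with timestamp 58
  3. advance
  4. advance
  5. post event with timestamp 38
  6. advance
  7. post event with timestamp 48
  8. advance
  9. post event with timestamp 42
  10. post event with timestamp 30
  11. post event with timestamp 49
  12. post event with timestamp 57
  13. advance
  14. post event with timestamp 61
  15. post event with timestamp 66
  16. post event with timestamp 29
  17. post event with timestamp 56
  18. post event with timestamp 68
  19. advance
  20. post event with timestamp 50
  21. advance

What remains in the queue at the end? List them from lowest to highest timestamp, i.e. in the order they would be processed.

49 → 50 → 56 → 57 → 61 → 66 → 68

insert 59 → {59}
insert 58 → {58, 59}
advance → 58; now {59}
advance → 59; now {}
insert 38 → {38}
advance → 38; now {}
insert 48 → {48}
advance → 48; now {}
insert 42 → {42}
insert 30 → {30, 42}
insert 49 → {30, 42, 49}
insert 57 → {30, 42, 49, 57}
advance → 30; now {42, 49, 57}
insert 61 → {42, 49, 57, 61}
insert 66 → {42, 49, 57, 61, 66}
insert 29 → {29, 42, 49, 57, 61, 66}
insert 56 → {29, 42, 49, 56, 57, 61, 66}
insert 68 → {29, 42, 49, 56, 57, 61, 66, 68}
advance → 29; now {42, 49, 56, 57, 61, 66, 68}
insert 50 → {42, 49, 50, 56, 57, 61, 66, 68}
advance → 42; now {49, 50, 56, 57, 61, 66, 68}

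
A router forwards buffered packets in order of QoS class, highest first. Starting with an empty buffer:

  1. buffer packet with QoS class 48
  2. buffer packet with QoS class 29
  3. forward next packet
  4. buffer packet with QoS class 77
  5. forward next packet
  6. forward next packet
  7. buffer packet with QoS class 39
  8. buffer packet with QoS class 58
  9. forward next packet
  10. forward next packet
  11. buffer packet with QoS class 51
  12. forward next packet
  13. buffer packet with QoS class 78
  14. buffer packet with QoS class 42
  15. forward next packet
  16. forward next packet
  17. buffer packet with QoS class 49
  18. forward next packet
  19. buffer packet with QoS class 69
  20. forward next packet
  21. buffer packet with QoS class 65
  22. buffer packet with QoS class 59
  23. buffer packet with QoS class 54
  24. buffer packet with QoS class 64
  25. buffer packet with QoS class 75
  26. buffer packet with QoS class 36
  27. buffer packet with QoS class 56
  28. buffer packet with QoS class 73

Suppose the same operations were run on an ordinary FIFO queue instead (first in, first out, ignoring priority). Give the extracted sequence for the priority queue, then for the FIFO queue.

priority queue: [48, 77, 29, 58, 39, 51, 78, 42, 49, 69]; FIFO queue: [48, 29, 77, 39, 58, 51, 78, 42, 49, 69]

insert 48 → {48}
insert 29 → {48, 29}
forward next packet → 48; now {29}
insert 77 → {77, 29}
forward next packet → 77; now {29}
forward next packet → 29; now {}
insert 39 → {39}
insert 58 → {58, 39}
forward next packet → 58; now {39}
forward next packet → 39; now {}
insert 51 → {51}
forward next packet → 51; now {}
insert 78 → {78}
insert 42 → {78, 42}
forward next packet → 78; now {42}
forward next packet → 42; now {}
insert 49 → {49}
forward next packet → 49; now {}
insert 69 → {69}
forward next packet → 69; now {}
insert 65 → {65}
insert 59 → {65, 59}
insert 54 → {65, 59, 54}
insert 64 → {65, 64, 59, 54}
insert 75 → {75, 65, 64, 59, 54}
insert 36 → {75, 65, 64, 59, 54, 36}
insert 56 → {75, 65, 64, 59, 56, 54, 36}
insert 73 → {75, 73, 65, 64, 59, 56, 54, 36}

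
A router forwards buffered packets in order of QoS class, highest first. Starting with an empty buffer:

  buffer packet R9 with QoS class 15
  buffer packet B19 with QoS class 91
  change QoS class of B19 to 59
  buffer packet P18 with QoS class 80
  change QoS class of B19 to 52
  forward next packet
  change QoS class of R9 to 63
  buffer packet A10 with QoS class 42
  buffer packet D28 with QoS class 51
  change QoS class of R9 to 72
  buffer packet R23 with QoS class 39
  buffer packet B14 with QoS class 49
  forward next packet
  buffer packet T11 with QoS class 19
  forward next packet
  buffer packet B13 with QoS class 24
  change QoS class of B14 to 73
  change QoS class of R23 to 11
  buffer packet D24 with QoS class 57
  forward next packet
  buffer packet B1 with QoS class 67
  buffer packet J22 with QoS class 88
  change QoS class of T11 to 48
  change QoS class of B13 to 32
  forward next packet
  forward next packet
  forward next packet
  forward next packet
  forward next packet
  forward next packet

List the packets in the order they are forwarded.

add R9 (QoS class 15) → {R9:15}
add B19 (QoS class 91) → {B19:91, R9:15}
update B19 to QoS class 59 → {B19:59, R9:15}
add P18 (QoS class 80) → {P18:80, B19:59, R9:15}
update B19 to QoS class 52 → {P18:80, B19:52, R9:15}
forward next packet → P18; now {B19:52, R9:15}
update R9 to QoS class 63 → {R9:63, B19:52}
add A10 (QoS class 42) → {R9:63, B19:52, A10:42}
add D28 (QoS class 51) → {R9:63, B19:52, D28:51, A10:42}
update R9 to QoS class 72 → {R9:72, B19:52, D28:51, A10:42}
add R23 (QoS class 39) → {R9:72, B19:52, D28:51, A10:42, R23:39}
add B14 (QoS class 49) → {R9:72, B19:52, D28:51, B14:49, A10:42, R23:39}
forward next packet → R9; now {B19:52, D28:51, B14:49, A10:42, R23:39}
add T11 (QoS class 19) → {B19:52, D28:51, B14:49, A10:42, R23:39, T11:19}
forward next packet → B19; now {D28:51, B14:49, A10:42, R23:39, T11:19}
add B13 (QoS class 24) → {D28:51, B14:49, A10:42, R23:39, B13:24, T11:19}
update B14 to QoS class 73 → {B14:73, D28:51, A10:42, R23:39, B13:24, T11:19}
update R23 to QoS class 11 → {B14:73, D28:51, A10:42, B13:24, T11:19, R23:11}
add D24 (QoS class 57) → {B14:73, D24:57, D28:51, A10:42, B13:24, T11:19, R23:11}
forward next packet → B14; now {D24:57, D28:51, A10:42, B13:24, T11:19, R23:11}
add B1 (QoS class 67) → {B1:67, D24:57, D28:51, A10:42, B13:24, T11:19, R23:11}
add J22 (QoS class 88) → {J22:88, B1:67, D24:57, D28:51, A10:42, B13:24, T11:19, R23:11}
update T11 to QoS class 48 → {J22:88, B1:67, D24:57, D28:51, T11:48, A10:42, B13:24, R23:11}
update B13 to QoS class 32 → {J22:88, B1:67, D24:57, D28:51, T11:48, A10:42, B13:32, R23:11}
forward next packet → J22; now {B1:67, D24:57, D28:51, T11:48, A10:42, B13:32, R23:11}
forward next packet → B1; now {D24:57, D28:51, T11:48, A10:42, B13:32, R23:11}
forward next packet → D24; now {D28:51, T11:48, A10:42, B13:32, R23:11}
forward next packet → D28; now {T11:48, A10:42, B13:32, R23:11}
forward next packet → T11; now {A10:42, B13:32, R23:11}
forward next packet → A10; now {B13:32, R23:11}

P18 → R9 → B19 → B14 → J22 → B1 → D24 → D28 → T11 → A10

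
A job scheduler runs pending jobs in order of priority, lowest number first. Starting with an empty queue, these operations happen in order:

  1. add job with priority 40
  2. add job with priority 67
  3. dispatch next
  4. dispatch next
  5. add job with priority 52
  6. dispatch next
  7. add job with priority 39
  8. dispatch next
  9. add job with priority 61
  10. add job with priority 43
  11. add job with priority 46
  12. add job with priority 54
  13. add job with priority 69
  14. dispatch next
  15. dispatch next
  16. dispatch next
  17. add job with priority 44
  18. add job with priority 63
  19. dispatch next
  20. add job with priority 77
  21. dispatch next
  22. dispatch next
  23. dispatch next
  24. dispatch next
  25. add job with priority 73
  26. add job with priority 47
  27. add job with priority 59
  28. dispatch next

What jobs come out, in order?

[40, 67, 52, 39, 43, 46, 54, 44, 61, 63, 69, 77, 47]

insert 40 → {40}
insert 67 → {40, 67}
dispatch next → 40; now {67}
dispatch next → 67; now {}
insert 52 → {52}
dispatch next → 52; now {}
insert 39 → {39}
dispatch next → 39; now {}
insert 61 → {61}
insert 43 → {43, 61}
insert 46 → {43, 46, 61}
insert 54 → {43, 46, 54, 61}
insert 69 → {43, 46, 54, 61, 69}
dispatch next → 43; now {46, 54, 61, 69}
dispatch next → 46; now {54, 61, 69}
dispatch next → 54; now {61, 69}
insert 44 → {44, 61, 69}
insert 63 → {44, 61, 63, 69}
dispatch next → 44; now {61, 63, 69}
insert 77 → {61, 63, 69, 77}
dispatch next → 61; now {63, 69, 77}
dispatch next → 63; now {69, 77}
dispatch next → 69; now {77}
dispatch next → 77; now {}
insert 73 → {73}
insert 47 → {47, 73}
insert 59 → {47, 59, 73}
dispatch next → 47; now {59, 73}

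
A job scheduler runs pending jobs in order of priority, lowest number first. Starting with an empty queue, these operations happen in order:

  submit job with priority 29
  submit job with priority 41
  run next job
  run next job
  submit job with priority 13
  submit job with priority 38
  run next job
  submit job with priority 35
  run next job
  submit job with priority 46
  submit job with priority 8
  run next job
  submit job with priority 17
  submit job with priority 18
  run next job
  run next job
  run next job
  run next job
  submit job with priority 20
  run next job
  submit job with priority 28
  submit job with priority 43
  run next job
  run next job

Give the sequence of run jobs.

29, 41, 13, 35, 8, 17, 18, 38, 46, 20, 28, 43

insert 29 → {29}
insert 41 → {29, 41}
run next job → 29; now {41}
run next job → 41; now {}
insert 13 → {13}
insert 38 → {13, 38}
run next job → 13; now {38}
insert 35 → {35, 38}
run next job → 35; now {38}
insert 46 → {38, 46}
insert 8 → {8, 38, 46}
run next job → 8; now {38, 46}
insert 17 → {17, 38, 46}
insert 18 → {17, 18, 38, 46}
run next job → 17; now {18, 38, 46}
run next job → 18; now {38, 46}
run next job → 38; now {46}
run next job → 46; now {}
insert 20 → {20}
run next job → 20; now {}
insert 28 → {28}
insert 43 → {28, 43}
run next job → 28; now {43}
run next job → 43; now {}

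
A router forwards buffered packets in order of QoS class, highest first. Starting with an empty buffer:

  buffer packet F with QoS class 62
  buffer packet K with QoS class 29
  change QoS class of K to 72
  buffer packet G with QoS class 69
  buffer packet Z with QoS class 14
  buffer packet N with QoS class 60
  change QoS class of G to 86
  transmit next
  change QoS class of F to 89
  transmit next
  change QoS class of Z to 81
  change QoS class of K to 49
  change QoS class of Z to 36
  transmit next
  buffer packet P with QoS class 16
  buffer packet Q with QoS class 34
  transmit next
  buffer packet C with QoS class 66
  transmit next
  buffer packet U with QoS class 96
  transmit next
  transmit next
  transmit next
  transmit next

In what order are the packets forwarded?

G → F → N → K → C → U → Z → Q → P

add F (QoS class 62) → {F:62}
add K (QoS class 29) → {F:62, K:29}
update K to QoS class 72 → {K:72, F:62}
add G (QoS class 69) → {K:72, G:69, F:62}
add Z (QoS class 14) → {K:72, G:69, F:62, Z:14}
add N (QoS class 60) → {K:72, G:69, F:62, N:60, Z:14}
update G to QoS class 86 → {G:86, K:72, F:62, N:60, Z:14}
transmit next → G; now {K:72, F:62, N:60, Z:14}
update F to QoS class 89 → {F:89, K:72, N:60, Z:14}
transmit next → F; now {K:72, N:60, Z:14}
update Z to QoS class 81 → {Z:81, K:72, N:60}
update K to QoS class 49 → {Z:81, N:60, K:49}
update Z to QoS class 36 → {N:60, K:49, Z:36}
transmit next → N; now {K:49, Z:36}
add P (QoS class 16) → {K:49, Z:36, P:16}
add Q (QoS class 34) → {K:49, Z:36, Q:34, P:16}
transmit next → K; now {Z:36, Q:34, P:16}
add C (QoS class 66) → {C:66, Z:36, Q:34, P:16}
transmit next → C; now {Z:36, Q:34, P:16}
add U (QoS class 96) → {U:96, Z:36, Q:34, P:16}
transmit next → U; now {Z:36, Q:34, P:16}
transmit next → Z; now {Q:34, P:16}
transmit next → Q; now {P:16}
transmit next → P; now {}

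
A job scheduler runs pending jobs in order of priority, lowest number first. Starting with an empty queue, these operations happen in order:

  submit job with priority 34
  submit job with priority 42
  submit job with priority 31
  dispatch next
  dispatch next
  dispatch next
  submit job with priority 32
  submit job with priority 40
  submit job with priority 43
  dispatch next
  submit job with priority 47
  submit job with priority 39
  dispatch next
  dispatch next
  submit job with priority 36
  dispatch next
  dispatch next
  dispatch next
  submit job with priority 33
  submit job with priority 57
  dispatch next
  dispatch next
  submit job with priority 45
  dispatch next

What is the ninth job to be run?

insert 34 → {34}
insert 42 → {34, 42}
insert 31 → {31, 34, 42}
dispatch next → 31; now {34, 42}
dispatch next → 34; now {42}
dispatch next → 42; now {}
insert 32 → {32}
insert 40 → {32, 40}
insert 43 → {32, 40, 43}
dispatch next → 32; now {40, 43}
insert 47 → {40, 43, 47}
insert 39 → {39, 40, 43, 47}
dispatch next → 39; now {40, 43, 47}
dispatch next → 40; now {43, 47}
insert 36 → {36, 43, 47}
dispatch next → 36; now {43, 47}
dispatch next → 43; now {47}
dispatch next → 47; now {}
insert 33 → {33}
insert 57 → {33, 57}
dispatch next → 33; now {57}
dispatch next → 57; now {}
insert 45 → {45}
dispatch next → 45; now {}

47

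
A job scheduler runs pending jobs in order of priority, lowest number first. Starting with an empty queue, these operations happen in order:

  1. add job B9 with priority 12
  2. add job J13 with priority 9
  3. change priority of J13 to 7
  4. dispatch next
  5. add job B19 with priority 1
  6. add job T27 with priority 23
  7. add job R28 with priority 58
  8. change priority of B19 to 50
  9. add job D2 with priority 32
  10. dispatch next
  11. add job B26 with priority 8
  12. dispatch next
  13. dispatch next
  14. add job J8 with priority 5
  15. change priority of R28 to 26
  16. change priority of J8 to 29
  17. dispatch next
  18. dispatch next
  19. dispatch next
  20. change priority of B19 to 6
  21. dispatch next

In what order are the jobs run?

add B9 (priority 12) → {B9:12}
add J13 (priority 9) → {J13:9, B9:12}
update J13 to priority 7 → {J13:7, B9:12}
dispatch next → J13; now {B9:12}
add B19 (priority 1) → {B19:1, B9:12}
add T27 (priority 23) → {B19:1, B9:12, T27:23}
add R28 (priority 58) → {B19:1, B9:12, T27:23, R28:58}
update B19 to priority 50 → {B9:12, T27:23, B19:50, R28:58}
add D2 (priority 32) → {B9:12, T27:23, D2:32, B19:50, R28:58}
dispatch next → B9; now {T27:23, D2:32, B19:50, R28:58}
add B26 (priority 8) → {B26:8, T27:23, D2:32, B19:50, R28:58}
dispatch next → B26; now {T27:23, D2:32, B19:50, R28:58}
dispatch next → T27; now {D2:32, B19:50, R28:58}
add J8 (priority 5) → {J8:5, D2:32, B19:50, R28:58}
update R28 to priority 26 → {J8:5, R28:26, D2:32, B19:50}
update J8 to priority 29 → {R28:26, J8:29, D2:32, B19:50}
dispatch next → R28; now {J8:29, D2:32, B19:50}
dispatch next → J8; now {D2:32, B19:50}
dispatch next → D2; now {B19:50}
update B19 to priority 6 → {B19:6}
dispatch next → B19; now {}

[J13, B9, B26, T27, R28, J8, D2, B19]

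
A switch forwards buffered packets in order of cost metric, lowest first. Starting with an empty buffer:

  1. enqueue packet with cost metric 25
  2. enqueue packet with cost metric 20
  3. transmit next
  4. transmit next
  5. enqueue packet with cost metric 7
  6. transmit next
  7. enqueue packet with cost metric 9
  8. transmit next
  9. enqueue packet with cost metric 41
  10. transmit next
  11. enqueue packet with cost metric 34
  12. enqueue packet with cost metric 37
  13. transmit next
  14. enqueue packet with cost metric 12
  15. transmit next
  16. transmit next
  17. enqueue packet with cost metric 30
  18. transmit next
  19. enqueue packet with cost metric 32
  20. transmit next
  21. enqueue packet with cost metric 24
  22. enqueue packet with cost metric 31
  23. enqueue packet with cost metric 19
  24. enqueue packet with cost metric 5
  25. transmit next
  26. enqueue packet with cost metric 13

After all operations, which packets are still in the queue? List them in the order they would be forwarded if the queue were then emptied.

13 → 19 → 24 → 31

insert 25 → {25}
insert 20 → {20, 25}
transmit next → 20; now {25}
transmit next → 25; now {}
insert 7 → {7}
transmit next → 7; now {}
insert 9 → {9}
transmit next → 9; now {}
insert 41 → {41}
transmit next → 41; now {}
insert 34 → {34}
insert 37 → {34, 37}
transmit next → 34; now {37}
insert 12 → {12, 37}
transmit next → 12; now {37}
transmit next → 37; now {}
insert 30 → {30}
transmit next → 30; now {}
insert 32 → {32}
transmit next → 32; now {}
insert 24 → {24}
insert 31 → {24, 31}
insert 19 → {19, 24, 31}
insert 5 → {5, 19, 24, 31}
transmit next → 5; now {19, 24, 31}
insert 13 → {13, 19, 24, 31}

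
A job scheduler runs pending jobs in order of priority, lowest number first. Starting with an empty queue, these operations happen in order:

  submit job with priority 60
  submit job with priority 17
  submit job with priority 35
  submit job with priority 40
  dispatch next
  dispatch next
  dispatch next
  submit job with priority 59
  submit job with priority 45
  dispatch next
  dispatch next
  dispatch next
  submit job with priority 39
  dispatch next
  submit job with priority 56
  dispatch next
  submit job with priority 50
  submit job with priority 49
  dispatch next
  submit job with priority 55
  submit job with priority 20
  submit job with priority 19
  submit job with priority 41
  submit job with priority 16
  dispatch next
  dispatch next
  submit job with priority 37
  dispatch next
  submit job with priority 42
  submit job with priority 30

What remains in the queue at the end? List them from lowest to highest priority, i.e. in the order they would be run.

[30, 37, 41, 42, 50, 55]

insert 60 → {60}
insert 17 → {17, 60}
insert 35 → {17, 35, 60}
insert 40 → {17, 35, 40, 60}
dispatch next → 17; now {35, 40, 60}
dispatch next → 35; now {40, 60}
dispatch next → 40; now {60}
insert 59 → {59, 60}
insert 45 → {45, 59, 60}
dispatch next → 45; now {59, 60}
dispatch next → 59; now {60}
dispatch next → 60; now {}
insert 39 → {39}
dispatch next → 39; now {}
insert 56 → {56}
dispatch next → 56; now {}
insert 50 → {50}
insert 49 → {49, 50}
dispatch next → 49; now {50}
insert 55 → {50, 55}
insert 20 → {20, 50, 55}
insert 19 → {19, 20, 50, 55}
insert 41 → {19, 20, 41, 50, 55}
insert 16 → {16, 19, 20, 41, 50, 55}
dispatch next → 16; now {19, 20, 41, 50, 55}
dispatch next → 19; now {20, 41, 50, 55}
insert 37 → {20, 37, 41, 50, 55}
dispatch next → 20; now {37, 41, 50, 55}
insert 42 → {37, 41, 42, 50, 55}
insert 30 → {30, 37, 41, 42, 50, 55}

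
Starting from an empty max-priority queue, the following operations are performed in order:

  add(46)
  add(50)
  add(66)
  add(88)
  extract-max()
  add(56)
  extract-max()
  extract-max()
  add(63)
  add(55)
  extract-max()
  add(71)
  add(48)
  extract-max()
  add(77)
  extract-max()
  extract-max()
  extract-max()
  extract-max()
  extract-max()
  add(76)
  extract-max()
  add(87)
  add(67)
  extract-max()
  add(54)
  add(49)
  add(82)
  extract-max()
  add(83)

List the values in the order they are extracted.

88, 66, 56, 63, 71, 77, 55, 50, 48, 46, 76, 87, 82

insert 46 → {46}
insert 50 → {50, 46}
insert 66 → {66, 50, 46}
insert 88 → {88, 66, 50, 46}
extract-max → 88; now {66, 50, 46}
insert 56 → {66, 56, 50, 46}
extract-max → 66; now {56, 50, 46}
extract-max → 56; now {50, 46}
insert 63 → {63, 50, 46}
insert 55 → {63, 55, 50, 46}
extract-max → 63; now {55, 50, 46}
insert 71 → {71, 55, 50, 46}
insert 48 → {71, 55, 50, 48, 46}
extract-max → 71; now {55, 50, 48, 46}
insert 77 → {77, 55, 50, 48, 46}
extract-max → 77; now {55, 50, 48, 46}
extract-max → 55; now {50, 48, 46}
extract-max → 50; now {48, 46}
extract-max → 48; now {46}
extract-max → 46; now {}
insert 76 → {76}
extract-max → 76; now {}
insert 87 → {87}
insert 67 → {87, 67}
extract-max → 87; now {67}
insert 54 → {67, 54}
insert 49 → {67, 54, 49}
insert 82 → {82, 67, 54, 49}
extract-max → 82; now {67, 54, 49}
insert 83 → {83, 67, 54, 49}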